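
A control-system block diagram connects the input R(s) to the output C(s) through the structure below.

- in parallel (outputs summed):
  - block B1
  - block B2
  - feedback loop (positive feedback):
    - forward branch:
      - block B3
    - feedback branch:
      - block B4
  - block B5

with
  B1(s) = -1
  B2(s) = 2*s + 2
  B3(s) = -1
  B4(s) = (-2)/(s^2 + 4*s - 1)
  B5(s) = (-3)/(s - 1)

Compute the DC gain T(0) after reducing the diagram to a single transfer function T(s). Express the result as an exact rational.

Step 1: reduce the feedback loop with forward B3 and return B4, giving (-s^2 - 4*s + 1)/(s^2 + 4*s - 3)
Step 2: add B1, B2, [B3/(1-B3*B4)], B5 (parallel), giving (2*s^4 + 6*s^3 - 17*s^2 - 8*s + 11)/(s^3 + 3*s^2 - 7*s + 3)
Step 2 gives the overall T(s). Then T(0) = 11/3.

Hence the answer: 11/3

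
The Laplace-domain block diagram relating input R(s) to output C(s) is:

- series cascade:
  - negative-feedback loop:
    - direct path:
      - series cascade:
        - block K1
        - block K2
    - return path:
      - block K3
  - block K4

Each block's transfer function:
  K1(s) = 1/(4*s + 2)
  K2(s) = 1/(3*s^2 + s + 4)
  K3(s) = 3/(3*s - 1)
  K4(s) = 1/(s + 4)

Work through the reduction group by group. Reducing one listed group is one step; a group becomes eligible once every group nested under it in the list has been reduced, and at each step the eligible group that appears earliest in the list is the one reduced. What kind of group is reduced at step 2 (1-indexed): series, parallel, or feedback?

Reducing step by step:

Step 1 - combine K1, K2 in series
Step 2 - reduce the feedback loop with forward (K1*K2) and return K3
Step 3 - cascade [(K1*K2)/(1+(K1*K2)*K3)], K4
The group at step 2 is a feedback group.

Answer: feedback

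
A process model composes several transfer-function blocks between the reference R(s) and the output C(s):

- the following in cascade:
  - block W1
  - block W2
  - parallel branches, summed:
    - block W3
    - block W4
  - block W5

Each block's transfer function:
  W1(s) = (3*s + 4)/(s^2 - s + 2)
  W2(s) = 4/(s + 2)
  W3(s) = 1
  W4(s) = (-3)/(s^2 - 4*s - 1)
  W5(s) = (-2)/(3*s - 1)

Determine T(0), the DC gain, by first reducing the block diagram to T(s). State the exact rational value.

1. reduce the parallel group W3, W4, giving (s^2 - 4*s - 4)/(s^2 - 4*s - 1)
2. combine W1, W2, (W3+W4), W5 in series, giving (-24*s^3 + 64*s^2 + 224*s + 128)/(3*s^6 - 10*s^5 - 12*s^4 + 14*s^3 - 51*s^2 + 4*s + 4)
The step-2 result is T(s). Setting s = 0: T(0) = 128/4 = 32.

Therefore the answer is 32.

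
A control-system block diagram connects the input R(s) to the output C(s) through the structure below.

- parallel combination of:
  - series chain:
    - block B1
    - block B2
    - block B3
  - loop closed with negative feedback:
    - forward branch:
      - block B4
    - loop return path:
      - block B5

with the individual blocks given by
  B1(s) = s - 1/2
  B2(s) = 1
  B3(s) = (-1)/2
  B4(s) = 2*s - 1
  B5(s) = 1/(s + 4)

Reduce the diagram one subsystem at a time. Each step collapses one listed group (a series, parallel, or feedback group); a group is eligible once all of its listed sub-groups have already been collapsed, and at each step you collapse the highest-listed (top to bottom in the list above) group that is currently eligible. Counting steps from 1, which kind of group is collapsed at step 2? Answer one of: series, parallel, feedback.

Reducing step by step:

Step 1: multiply B1, B2, B3 (series)
Step 2: apply the feedback formula to B4, B5
Step 3: add (B1*B2*B3), [B4/(1+B4*B5)] (parallel)
At step 2 the group reduced is feedback.

Answer: feedback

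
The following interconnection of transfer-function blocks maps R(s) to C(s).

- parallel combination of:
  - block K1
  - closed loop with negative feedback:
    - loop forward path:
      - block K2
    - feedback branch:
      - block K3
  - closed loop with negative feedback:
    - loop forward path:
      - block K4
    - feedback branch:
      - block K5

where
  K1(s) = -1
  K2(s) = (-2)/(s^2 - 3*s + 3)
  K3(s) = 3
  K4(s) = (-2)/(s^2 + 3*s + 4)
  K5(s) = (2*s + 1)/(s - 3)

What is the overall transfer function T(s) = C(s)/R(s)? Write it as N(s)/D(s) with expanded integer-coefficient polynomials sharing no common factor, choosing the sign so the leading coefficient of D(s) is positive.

Reducing step by step:

Step 1. collapse the loop (K2 forward, K3 return) -> (-2)/(s^2 - 3*s - 3)
Step 2. reduce the feedback loop with forward K4 and return K5 -> (6 - 2*s)/(s^3 - 9*s - 14)
Step 3. combine K1, [K2/(1+K2*K3)], [K4/(1+K4*K5)] in parallel, giving the overall T(s)

Answer: (-s^5 + 3*s^4 + 8*s^3 - s^2 - 63*s - 32)/(s^5 - 3*s^4 - 12*s^3 + 13*s^2 + 69*s + 42)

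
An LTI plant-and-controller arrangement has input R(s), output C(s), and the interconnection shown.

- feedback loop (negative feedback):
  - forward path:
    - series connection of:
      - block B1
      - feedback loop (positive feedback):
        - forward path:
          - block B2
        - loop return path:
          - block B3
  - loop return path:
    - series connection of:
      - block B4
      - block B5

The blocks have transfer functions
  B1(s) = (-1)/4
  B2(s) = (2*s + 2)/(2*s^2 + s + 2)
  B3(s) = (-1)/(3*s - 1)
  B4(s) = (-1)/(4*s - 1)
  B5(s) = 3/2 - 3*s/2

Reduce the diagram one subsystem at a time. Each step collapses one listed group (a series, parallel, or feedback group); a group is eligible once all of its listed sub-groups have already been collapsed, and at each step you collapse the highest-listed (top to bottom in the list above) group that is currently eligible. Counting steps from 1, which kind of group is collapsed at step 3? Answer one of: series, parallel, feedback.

Reducing step by step:

(1) collapse the loop (B2 forward, B3 return)
(2) multiply B1, [B2/(1-B2*B3)] (series)
(3) combine B4, B5 in series
(4) reduce the feedback loop with forward (B1*[B2/(1-B2*B3)]) and return (B4*B5)
Step 3: series.

Answer: series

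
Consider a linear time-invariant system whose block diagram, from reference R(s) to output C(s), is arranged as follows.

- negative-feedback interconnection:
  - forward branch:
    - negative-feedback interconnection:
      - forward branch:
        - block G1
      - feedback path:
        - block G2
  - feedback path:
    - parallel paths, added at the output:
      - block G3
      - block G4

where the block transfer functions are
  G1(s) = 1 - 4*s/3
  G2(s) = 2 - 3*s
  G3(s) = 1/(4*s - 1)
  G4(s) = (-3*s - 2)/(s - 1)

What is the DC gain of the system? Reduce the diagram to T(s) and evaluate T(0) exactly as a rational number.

Reducing step by step:

[1] collapse the loop (G1 forward, G2 return), giving (3 - 4*s)/(12*s^2 - 17*s + 9)
[2] reduce the parallel group G3, G4, giving (-12*s^2 - 4*s + 1)/(4*s^2 - 5*s + 1)
[3] close the feedback loop around [G1/(1+G1*G2)], (G3+G4), giving (-16*s^3 + 32*s^2 - 19*s + 3)/(48*s^4 - 80*s^3 + 113*s^2 - 78*s + 12)
That last expression is T(s); at s = 0 only the constant terms survive, so T(0) = 3/12 = 1/4.

Answer: 1/4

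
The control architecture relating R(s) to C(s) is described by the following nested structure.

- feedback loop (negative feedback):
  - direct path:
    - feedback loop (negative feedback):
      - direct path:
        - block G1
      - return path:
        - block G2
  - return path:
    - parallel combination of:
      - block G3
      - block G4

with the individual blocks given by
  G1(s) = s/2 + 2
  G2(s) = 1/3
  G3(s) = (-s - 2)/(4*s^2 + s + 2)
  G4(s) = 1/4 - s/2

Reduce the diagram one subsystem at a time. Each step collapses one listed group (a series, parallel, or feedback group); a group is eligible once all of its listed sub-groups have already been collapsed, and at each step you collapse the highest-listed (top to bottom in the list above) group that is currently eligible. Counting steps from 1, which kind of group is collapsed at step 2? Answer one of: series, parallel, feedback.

Answer: parallel

Working:
Step 1: collapse the loop (G1 forward, G2 return)
Step 2: sum the parallel branches G3, G4
Step 3: collapse the loop ([G1/(1+G1*G2)] forward, (G3+G4) return)
The group at step 2 is a parallel group.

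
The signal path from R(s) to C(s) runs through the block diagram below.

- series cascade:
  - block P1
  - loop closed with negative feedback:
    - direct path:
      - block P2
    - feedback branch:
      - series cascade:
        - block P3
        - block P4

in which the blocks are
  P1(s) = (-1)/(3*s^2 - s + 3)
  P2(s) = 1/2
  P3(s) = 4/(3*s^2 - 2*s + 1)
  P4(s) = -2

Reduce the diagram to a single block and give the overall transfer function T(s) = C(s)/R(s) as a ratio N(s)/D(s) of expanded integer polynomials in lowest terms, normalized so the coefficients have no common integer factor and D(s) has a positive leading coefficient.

Step 1. series reduction of P3, P4; result (-8)/(3*s^2 - 2*s + 1)
Step 2. close the feedback loop around P2, (P3*P4); result (3*s^2 - 2*s + 1)/(6*s^2 - 4*s - 6)
Step 3. combine P1, [P2/(1+P2*(P3*P4))] in series; the result is T(s) itself (integer coefficients, no common factor, positive leading denominator coefficient)

Answer: (-3*s^2 + 2*s - 1)/(18*s^4 - 18*s^3 + 4*s^2 - 6*s - 18)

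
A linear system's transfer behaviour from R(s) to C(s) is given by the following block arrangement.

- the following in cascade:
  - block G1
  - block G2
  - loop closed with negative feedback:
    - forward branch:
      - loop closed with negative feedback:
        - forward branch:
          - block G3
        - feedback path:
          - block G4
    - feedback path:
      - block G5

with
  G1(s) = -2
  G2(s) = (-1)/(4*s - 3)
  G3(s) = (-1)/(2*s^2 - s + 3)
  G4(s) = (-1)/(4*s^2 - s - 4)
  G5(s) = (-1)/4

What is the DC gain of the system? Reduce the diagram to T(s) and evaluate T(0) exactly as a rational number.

Answer: 2/9

Working:
(1) reduce the feedback loop with forward G3 and return G4, giving (-4*s^2 + s + 4)/(8*s^4 - 6*s^3 + 5*s^2 + s - 11)
(2) reduce the feedback loop with forward [G3/(1+G3*G4)] and return G5, giving (-16*s^2 + 4*s + 16)/(32*s^4 - 24*s^3 + 24*s^2 + 3*s - 48)
(3) series reduction of G1, G2, [[G3/(1+G3*G4)]/(1+[G3/(1+G3*G4)]*G5)], giving (-32*s^2 + 8*s + 32)/(128*s^5 - 192*s^4 + 168*s^3 - 60*s^2 - 201*s + 144)
Evaluating the step-3 result (the overall T(s)) at s = 0 gives T(0) = 32/144 = 2/9.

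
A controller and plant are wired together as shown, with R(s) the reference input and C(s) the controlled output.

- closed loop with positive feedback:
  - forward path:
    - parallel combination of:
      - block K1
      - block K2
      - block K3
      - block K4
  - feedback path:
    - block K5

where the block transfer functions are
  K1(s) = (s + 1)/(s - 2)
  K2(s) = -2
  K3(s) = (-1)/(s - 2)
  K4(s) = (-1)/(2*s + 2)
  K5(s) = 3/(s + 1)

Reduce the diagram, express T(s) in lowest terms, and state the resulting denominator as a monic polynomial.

Answer: s^3 + 3*s^2 - 21*s/2 - 17

Working:
Step 1. reduce the parallel group K1, K2, K3, K4, giving (-2*s^2 + 5*s + 10)/(2*s^2 - 2*s - 4)
Step 2. apply the feedback formula to (K1+K2+K3+K4), K5, giving (-2*s^3 + 3*s^2 + 15*s + 10)/(2*s^3 + 6*s^2 - 21*s - 34)
Step 2 gives the fully reduced T(s), with no common factor left to cancel. The denominator's leading coefficient is 2, so divide each of its coefficients by 2 to get the monic form.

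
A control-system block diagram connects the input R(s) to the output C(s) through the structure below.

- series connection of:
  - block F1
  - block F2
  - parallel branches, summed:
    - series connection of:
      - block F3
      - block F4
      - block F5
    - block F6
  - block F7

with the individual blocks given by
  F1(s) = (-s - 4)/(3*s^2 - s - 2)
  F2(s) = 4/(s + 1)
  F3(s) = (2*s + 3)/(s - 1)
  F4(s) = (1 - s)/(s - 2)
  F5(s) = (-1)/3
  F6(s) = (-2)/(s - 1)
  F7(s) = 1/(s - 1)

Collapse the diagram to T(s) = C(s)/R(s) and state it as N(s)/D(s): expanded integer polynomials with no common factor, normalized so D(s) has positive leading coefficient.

(1) combine F3, F4, F5 in series; result (2*s + 3)/(3*s - 6)
(2) parallel reduction of (F3*F4*F5), F6; result (2*s^2 - 5*s + 9)/(3*s^2 - 9*s + 6)
(3) reduce the series chain F1, F2, ((F3*F4*F5)+F6), F7, which is the overall transfer function T(s) = C(s)/R(s) in lowest terms

Answer: (-8*s^3 - 12*s^2 + 44*s - 144)/(9*s^6 - 30*s^5 + 12*s^4 + 42*s^3 - 33*s^2 - 12*s + 12)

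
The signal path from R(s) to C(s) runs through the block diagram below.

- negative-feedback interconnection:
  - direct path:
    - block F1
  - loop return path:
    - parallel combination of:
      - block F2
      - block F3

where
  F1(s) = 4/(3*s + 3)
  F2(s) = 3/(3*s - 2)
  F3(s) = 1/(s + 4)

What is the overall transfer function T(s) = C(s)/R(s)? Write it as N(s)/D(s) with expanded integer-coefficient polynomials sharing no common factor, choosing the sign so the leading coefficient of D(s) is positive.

First reduce the diagram to T(s).

Step 1 - add F2, F3 (parallel); result (6*s + 10)/(3*s^2 + 10*s - 8)
Step 2 - close the feedback loop around F1, (F2+F3): this yields T(s), and no further normalization is needed

Answer: (12*s^2 + 40*s - 32)/(9*s^3 + 39*s^2 + 30*s + 16)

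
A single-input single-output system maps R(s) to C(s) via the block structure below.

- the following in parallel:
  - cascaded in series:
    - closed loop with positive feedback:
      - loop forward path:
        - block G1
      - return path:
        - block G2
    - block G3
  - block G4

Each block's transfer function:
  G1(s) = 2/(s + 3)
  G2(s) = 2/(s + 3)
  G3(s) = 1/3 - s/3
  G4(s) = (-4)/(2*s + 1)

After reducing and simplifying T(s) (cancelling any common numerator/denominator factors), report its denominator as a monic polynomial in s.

Reducing step by step:

[1] collapse the loop (G1 forward, G2 return) = (2*s + 6)/(s^2 + 6*s + 5)
[2] multiply [G1/(1-G1*G2)], G3 (series) = (-2*s^2 - 4*s + 6)/(3*s^2 + 18*s + 15)
[3] add ([G1/(1-G1*G2)]*G3), G4 (parallel) = (-4*s^3 - 22*s^2 - 64*s - 54)/(6*s^3 + 39*s^2 + 48*s + 15)
Step 3 gives the fully reduced T(s), with no common factor left to cancel. The denominator's leading coefficient is 6, so divide each of its coefficients by 6 to get the monic form.

Answer: s^3 + 13*s^2/2 + 8*s + 5/2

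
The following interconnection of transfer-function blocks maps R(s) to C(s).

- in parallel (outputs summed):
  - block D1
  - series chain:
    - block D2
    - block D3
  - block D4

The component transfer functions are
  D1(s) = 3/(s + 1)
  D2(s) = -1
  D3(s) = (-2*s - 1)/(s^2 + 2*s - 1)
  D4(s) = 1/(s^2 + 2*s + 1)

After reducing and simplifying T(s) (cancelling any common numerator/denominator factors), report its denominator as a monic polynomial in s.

Reducing step by step:

Step 1. combine D2, D3 in series: (2*s + 1)/(s^2 + 2*s - 1)
Step 2. combine D1, (D2*D3), D4 in parallel: (5*s^3 + 15*s^2 + 9*s - 3)/(s^4 + 4*s^3 + 4*s^2 - 1)
T(s) is the step-2 result (common factors already cancelled). Leading coefficient of the denominator: 1, so no rescaling is needed.

Answer: s^4 + 4*s^3 + 4*s^2 - 1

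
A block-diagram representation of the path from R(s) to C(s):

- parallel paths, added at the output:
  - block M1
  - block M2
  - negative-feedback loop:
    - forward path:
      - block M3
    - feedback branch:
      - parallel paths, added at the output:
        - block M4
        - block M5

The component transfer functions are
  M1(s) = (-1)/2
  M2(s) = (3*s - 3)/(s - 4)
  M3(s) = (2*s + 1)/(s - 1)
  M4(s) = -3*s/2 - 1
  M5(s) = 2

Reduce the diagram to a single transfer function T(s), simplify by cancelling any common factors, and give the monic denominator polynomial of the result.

First reduce the diagram to T(s).

Step 1 - sum the parallel branches M4, M5: 1 - 3*s/2
Step 2 - collapse the loop (M3 forward, (M4+M5) return): (-4*s - 2)/(6*s^2 - 3*s)
Step 3 - parallel reduction of M1, M2, [M3/(1+M3*(M4+M5))]: (30*s^3 - 35*s^2 + 34*s + 16)/(12*s^3 - 54*s^2 + 24*s)
No further cancellation is possible in the step-3 result, so that is T(s). Its denominator becomes monic after dividing by the leading coefficient 12.

Answer: s^3 - 9*s^2/2 + 2*s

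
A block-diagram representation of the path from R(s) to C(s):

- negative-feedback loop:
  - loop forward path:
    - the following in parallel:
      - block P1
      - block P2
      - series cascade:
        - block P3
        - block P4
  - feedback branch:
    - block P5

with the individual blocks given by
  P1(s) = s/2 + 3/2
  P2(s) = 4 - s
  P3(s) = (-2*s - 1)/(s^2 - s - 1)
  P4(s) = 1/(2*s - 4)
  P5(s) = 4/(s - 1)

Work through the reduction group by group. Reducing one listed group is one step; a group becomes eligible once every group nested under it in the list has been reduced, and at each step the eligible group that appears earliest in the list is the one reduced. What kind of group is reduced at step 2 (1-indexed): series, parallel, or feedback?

The answer is parallel.

Reasoning:
Step 1 - multiply P3, P4 (series)
Step 2 - parallel reduction of P1, P2, (P3*P4)
Step 3 - feedback reduction of (P1+P2+(P3*P4)), P5
At step 2 the group reduced is parallel.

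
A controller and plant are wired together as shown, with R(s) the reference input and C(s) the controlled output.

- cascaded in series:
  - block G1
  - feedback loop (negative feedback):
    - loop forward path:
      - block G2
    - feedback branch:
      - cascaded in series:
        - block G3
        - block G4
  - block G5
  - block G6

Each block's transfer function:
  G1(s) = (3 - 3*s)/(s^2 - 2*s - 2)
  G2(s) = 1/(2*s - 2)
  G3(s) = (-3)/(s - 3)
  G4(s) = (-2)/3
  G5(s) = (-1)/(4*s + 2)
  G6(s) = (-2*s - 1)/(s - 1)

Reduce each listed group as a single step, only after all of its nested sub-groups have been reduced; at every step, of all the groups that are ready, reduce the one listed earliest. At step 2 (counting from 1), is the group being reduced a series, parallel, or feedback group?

1. reduce the series chain G3, G4
2. reduce the feedback loop with forward G2 and return (G3*G4)
3. combine G1, [G2/(1+G2*(G3*G4))], G5, G6 in series
At step 2 the group reduced is feedback.

Therefore the answer is feedback.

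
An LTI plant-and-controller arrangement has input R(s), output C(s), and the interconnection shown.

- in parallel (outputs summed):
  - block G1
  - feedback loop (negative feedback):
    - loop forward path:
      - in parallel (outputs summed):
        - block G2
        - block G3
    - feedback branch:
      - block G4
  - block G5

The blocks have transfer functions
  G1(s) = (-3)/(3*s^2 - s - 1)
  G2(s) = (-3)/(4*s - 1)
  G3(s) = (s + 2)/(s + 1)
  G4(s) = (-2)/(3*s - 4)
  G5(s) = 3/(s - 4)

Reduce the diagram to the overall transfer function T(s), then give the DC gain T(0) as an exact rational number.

[1] reduce the parallel group G2, G3; result (4*s^2 + 4*s - 5)/(4*s^2 + 3*s - 1)
[2] close the feedback loop around (G2+G3), G4; result (12*s^3 - 4*s^2 - 31*s + 20)/(12*s^3 - 15*s^2 - 23*s + 14)
[3] add G1, [(G2+G3)/(1+(G2+G3)*G4)], G5 (parallel); result (36*s^6 - 60*s^5 - 212*s^4 + 490*s^3 - 240*s^2 - 355*s + 206)/(36*s^6 - 201*s^5 + 162*s^4 + 344*s^3 - 311*s^2 - 50*s + 56)
Evaluating the step-3 result (the overall T(s)) at s = 0 gives T(0) = 206/56 = 103/28.

Therefore the answer is 103/28.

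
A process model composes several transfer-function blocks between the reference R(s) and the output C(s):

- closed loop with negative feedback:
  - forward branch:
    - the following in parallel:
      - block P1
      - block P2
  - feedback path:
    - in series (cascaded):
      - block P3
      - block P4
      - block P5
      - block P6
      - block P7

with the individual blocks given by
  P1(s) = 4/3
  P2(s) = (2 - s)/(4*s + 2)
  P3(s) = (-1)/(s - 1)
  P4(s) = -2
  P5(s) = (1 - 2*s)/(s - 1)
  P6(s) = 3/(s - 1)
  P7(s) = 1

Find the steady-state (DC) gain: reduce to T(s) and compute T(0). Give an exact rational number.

First reduce the diagram to T(s).

(1) parallel reduction of P1, P2; result (13*s + 14)/(12*s + 6)
(2) series reduction of P3, P4, P5, P6, P7; result (6 - 12*s)/(s^3 - 3*s^2 + 3*s - 1)
(3) apply the feedback formula to (P1+P2), (P3*P4*P5*P6*P7); result (13*s^4 - 25*s^3 - 3*s^2 + 29*s - 14)/(12*s^4 - 30*s^3 - 138*s^2 - 84*s + 78)
The step-3 result is T(s). Setting s = 0: T(0) = -14/78 = -7/39.

Answer: -7/39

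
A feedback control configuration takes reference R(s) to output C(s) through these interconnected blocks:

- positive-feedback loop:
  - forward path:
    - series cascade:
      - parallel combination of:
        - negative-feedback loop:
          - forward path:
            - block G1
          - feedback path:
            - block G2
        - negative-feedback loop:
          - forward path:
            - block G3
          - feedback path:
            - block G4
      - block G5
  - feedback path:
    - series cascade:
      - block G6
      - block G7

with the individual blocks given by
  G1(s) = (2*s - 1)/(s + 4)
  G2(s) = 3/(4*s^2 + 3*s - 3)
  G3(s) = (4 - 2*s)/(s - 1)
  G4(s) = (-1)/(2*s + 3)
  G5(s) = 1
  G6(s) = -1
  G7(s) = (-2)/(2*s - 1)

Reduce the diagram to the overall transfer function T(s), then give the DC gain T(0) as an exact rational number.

First reduce the diagram to T(s).

Step 1: feedback reduction of G1, G2 = (8*s^3 + 2*s^2 - 9*s + 3)/(4*s^3 + 19*s^2 + 15*s - 15)
Step 2: feedback reduction of G3, G4 = (-4*s^2 + 2*s + 12)/(2*s^2 + 3*s - 7)
Step 3: sum the parallel branches [G1/(1+G1*G2)], [G3/(1+G3*G4)] = (-40*s^4 - 42*s^3 + 283*s^2 + 222*s - 201)/(8*s^5 + 50*s^4 + 59*s^3 - 118*s^2 - 150*s + 105)
Step 4: cascade ([G1/(1+G1*G2)]+[G3/(1+G3*G4)]), G5 = (-40*s^4 - 42*s^3 + 283*s^2 + 222*s - 201)/(8*s^5 + 50*s^4 + 59*s^3 - 118*s^2 - 150*s + 105)
Step 5: reduce the series chain G6, G7 = 2/(2*s - 1)
Step 6: close the feedback loop around (([G1/(1+G1*G2)]+[G3/(1+G3*G4)])*G5), (G6*G7) = (-80*s^5 - 44*s^4 + 608*s^3 + 161*s^2 - 624*s + 201)/(16*s^6 + 92*s^5 + 148*s^4 - 211*s^3 - 748*s^2 - 84*s + 297)
That last expression is T(s); at s = 0 only the constant terms survive, so T(0) = 201/297 = 67/99.

Answer: 67/99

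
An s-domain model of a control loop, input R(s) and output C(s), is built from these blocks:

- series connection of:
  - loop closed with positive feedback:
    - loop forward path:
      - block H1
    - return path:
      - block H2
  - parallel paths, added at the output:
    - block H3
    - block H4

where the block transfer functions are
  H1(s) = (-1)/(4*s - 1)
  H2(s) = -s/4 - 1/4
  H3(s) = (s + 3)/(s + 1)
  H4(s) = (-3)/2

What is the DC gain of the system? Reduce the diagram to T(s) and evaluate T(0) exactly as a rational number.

1. feedback reduction of H1, H2: (-4)/(15*s - 5)
2. add H3, H4 (parallel): (3 - s)/(2*s + 2)
3. series reduction of [H1/(1-H1*H2)], (H3+H4): (2*s - 6)/(15*s^2 + 10*s - 5)
Evaluating the step-3 result (the overall T(s)) at s = 0 gives T(0) = -6/(-5) = 6/5.

Final answer: 6/5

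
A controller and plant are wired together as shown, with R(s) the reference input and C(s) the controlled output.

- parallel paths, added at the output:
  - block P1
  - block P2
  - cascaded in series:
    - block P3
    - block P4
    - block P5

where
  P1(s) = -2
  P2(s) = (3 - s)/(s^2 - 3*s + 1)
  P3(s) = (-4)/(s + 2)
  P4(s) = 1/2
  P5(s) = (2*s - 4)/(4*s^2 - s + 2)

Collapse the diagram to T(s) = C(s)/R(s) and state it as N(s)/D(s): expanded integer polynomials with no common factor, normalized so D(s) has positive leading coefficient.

(1) cascade P3, P4, P5; result (8 - 4*s)/(4*s^3 + 7*s^2 + 4)
(2) combine P1, P2, (P3*P4*P5) in parallel, giving the overall T(s)

Hence the answer: (-8*s^5 + 6*s^4 + 35*s^3 + 19*s^2 - 8*s + 12)/(4*s^5 - 5*s^4 - 17*s^3 + 11*s^2 - 12*s + 4)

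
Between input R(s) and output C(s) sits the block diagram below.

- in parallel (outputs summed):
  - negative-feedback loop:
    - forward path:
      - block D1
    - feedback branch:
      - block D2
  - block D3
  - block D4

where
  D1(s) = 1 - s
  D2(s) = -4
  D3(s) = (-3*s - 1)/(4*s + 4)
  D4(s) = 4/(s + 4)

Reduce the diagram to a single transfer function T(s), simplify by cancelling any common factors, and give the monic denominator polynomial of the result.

Answer: s^3 + 17*s^2/4 + s/4 - 3

Working:
Step 1: reduce the feedback loop with forward D1 and return D2 = (1 - s)/(4*s - 3)
Step 2: sum the parallel branches [D1/(1+D1*D2)], D3, D4 = (-16*s^3 + 5*s^2 + 43*s - 20)/(16*s^3 + 68*s^2 + 4*s - 48)
Step 2 gives the fully reduced T(s), with no common factor left to cancel. The denominator's leading coefficient is 16, so divide each of its coefficients by 16 to get the monic form.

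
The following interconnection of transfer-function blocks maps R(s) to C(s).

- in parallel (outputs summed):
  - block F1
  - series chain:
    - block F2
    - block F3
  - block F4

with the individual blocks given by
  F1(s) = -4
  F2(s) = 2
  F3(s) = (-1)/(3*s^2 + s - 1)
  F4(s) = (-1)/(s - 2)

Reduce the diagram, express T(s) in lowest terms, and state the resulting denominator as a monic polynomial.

Step 1: reduce the series chain F2, F3 = (-2)/(3*s^2 + s - 1)
Step 2: combine F1, (F2*F3), F4 in parallel = (-12*s^3 + 17*s^2 + 9*s - 3)/(3*s^3 - 5*s^2 - 3*s + 2)
That last expression is T(s), already simplified. Scaling its denominator by 1/3 (the reciprocal of the leading coefficient) yields the monic denominator.

Hence the answer: s^3 - 5*s^2/3 - s + 2/3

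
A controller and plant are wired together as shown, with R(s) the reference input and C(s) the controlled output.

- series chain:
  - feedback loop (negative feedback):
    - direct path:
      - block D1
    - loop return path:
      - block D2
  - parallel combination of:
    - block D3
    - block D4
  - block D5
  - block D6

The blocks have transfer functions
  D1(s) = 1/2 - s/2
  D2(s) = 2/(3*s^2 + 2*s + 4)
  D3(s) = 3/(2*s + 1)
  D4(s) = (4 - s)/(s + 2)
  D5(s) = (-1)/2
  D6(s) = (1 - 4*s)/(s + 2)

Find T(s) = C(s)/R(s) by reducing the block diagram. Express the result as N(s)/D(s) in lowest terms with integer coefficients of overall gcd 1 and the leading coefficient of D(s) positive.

Step 1: reduce the feedback loop with forward D1 and return D2 = (-3*s^3 + s^2 - 2*s + 4)/(6*s^2 + 2*s + 10)
Step 2: parallel reduction of D3, D4 = (-2*s^2 + 10*s + 10)/(2*s^2 + 5*s + 2)
Step 3: reduce the series chain [D1/(1+D1*D2)], (D3+D4), D5, D6; the result is T(s) itself (integer coefficients, no common factor, positive leading denominator coefficient)

Therefore the answer is (12*s^6 - 67*s^5 - 16*s^4 - 28*s^3 + 49*s^2 + 70*s - 20)/(12*s^5 + 58*s^4 + 110*s^3 + 138*s^2 + 128*s + 40).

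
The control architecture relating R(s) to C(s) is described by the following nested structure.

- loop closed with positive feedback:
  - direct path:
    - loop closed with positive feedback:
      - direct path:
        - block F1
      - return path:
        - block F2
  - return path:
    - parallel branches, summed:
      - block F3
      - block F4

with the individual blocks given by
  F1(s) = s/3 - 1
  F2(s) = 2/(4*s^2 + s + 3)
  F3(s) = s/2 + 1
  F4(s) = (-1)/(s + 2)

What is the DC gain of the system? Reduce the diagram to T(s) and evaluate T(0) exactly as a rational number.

Step 1: collapse the loop (F1 forward, F2 return); result (4*s^3 - 11*s^2 - 9)/(12*s^2 + s + 15)
Step 2: combine F3, F4 in parallel; result (s^2 + 4*s + 2)/(2*s + 4)
Step 3: apply the feedback formula to [F1/(1-F1*F2)], (F3+F4); result (-8*s^4 + 6*s^3 + 44*s^2 + 18*s + 36)/(4*s^5 + 5*s^4 - 60*s^3 - 81*s^2 - 70*s - 78)
That last expression is T(s); at s = 0 only the constant terms survive, so T(0) = 36/(-78) = -6/13.

Final answer: -6/13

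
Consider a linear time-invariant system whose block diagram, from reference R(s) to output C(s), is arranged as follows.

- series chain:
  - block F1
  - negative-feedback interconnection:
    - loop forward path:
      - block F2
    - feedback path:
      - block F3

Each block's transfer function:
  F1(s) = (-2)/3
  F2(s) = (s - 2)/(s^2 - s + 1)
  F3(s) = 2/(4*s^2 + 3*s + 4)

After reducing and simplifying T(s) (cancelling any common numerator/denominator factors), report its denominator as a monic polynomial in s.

1. reduce the feedback loop with forward F2 and return F3; result (4*s^3 - 5*s^2 - 2*s - 8)/(4*s^4 - s^3 + 5*s^2 + s)
2. cascade F1, [F2/(1+F2*F3)]; result (-8*s^3 + 10*s^2 + 4*s + 16)/(12*s^4 - 3*s^3 + 15*s^2 + 3*s)
The result of step 2 is T(s) in lowest terms. Its denominator has leading coefficient 12; dividing the denominator through by 12 makes it monic.

Hence the answer: s^4 - s^3/4 + 5*s^2/4 + s/4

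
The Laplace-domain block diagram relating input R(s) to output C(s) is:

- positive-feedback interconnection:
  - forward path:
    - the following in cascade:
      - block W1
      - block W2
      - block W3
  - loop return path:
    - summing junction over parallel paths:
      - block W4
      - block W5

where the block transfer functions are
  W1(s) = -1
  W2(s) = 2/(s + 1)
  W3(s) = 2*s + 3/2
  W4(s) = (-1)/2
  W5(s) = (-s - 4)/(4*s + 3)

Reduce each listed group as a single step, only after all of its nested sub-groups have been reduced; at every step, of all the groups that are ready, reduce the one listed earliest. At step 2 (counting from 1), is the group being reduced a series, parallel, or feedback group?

Step 1. reduce the series chain W1, W2, W3
Step 2. parallel reduction of W4, W5
Step 3. feedback reduction of (W1*W2*W3), (W4+W5)
Step 2: parallel.

Hence the answer: parallel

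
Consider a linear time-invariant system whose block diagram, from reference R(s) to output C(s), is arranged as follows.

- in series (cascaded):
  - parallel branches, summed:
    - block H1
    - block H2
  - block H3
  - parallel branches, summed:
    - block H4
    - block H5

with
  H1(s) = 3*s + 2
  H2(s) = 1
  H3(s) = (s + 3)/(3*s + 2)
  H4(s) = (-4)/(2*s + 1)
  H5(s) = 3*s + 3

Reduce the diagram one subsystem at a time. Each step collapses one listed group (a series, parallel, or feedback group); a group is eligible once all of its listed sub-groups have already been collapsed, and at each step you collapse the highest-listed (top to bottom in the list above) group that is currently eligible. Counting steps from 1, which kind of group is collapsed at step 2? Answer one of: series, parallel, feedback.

[1] parallel reduction of H1, H2
[2] parallel reduction of H4, H5
[3] multiply (H1+H2), H3, (H4+H5) (series)
So the answer for step 2 is parallel.

Therefore the answer is parallel.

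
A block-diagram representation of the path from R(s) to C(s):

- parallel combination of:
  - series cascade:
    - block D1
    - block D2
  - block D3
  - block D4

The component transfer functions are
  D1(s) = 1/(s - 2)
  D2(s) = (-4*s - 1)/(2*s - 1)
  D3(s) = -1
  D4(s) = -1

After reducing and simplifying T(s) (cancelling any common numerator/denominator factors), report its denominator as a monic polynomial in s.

1. combine D1, D2 in series; result (-4*s - 1)/(2*s^2 - 5*s + 2)
2. combine (D1*D2), D3, D4 in parallel; result (-4*s^2 + 6*s - 5)/(2*s^2 - 5*s + 2)
That last expression is T(s), already simplified. Scaling its denominator by 1/2 (the reciprocal of the leading coefficient) yields the monic denominator.

Therefore the answer is s^2 - 5*s/2 + 1.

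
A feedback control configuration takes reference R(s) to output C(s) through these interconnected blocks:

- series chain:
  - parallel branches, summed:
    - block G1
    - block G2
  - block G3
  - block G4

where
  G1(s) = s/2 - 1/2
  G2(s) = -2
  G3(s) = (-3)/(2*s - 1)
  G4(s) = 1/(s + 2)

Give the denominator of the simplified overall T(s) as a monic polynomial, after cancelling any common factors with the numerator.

Answer: s^2 + 3*s/2 - 1

Working:
Step 1. parallel reduction of G1, G2 = s/2 - 5/2
Step 2. multiply (G1+G2), G3, G4 (series) = (15 - 3*s)/(4*s^2 + 6*s - 4)
T(s) is the step-2 result (common factors already cancelled). Leading coefficient of the denominator: 4. Divide through by 4 for the monic polynomial.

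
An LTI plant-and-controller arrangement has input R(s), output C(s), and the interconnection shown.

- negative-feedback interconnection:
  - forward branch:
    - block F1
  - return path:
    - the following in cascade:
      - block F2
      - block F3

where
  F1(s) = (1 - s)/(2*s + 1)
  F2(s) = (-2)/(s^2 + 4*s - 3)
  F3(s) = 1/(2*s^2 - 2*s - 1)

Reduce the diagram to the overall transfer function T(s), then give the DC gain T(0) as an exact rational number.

First reduce the diagram to T(s).

[1] combine F2, F3 in series; result (-2)/(2*s^4 + 6*s^3 - 15*s^2 + 2*s + 3)
[2] apply the feedback formula to F1, (F2*F3); result (-2*s^5 - 4*s^4 + 21*s^3 - 17*s^2 - s + 3)/(4*s^5 + 14*s^4 - 24*s^3 - 11*s^2 + 10*s + 1)
The step-2 result is T(s). Setting s = 0: T(0) = 3/1 = 3.

Answer: 3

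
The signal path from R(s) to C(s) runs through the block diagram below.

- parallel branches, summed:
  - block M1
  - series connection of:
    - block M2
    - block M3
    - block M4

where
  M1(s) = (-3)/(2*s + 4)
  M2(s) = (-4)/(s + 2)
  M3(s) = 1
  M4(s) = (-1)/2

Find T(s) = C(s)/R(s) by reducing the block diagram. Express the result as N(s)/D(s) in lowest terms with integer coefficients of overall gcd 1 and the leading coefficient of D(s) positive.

Step 1: multiply M2, M3, M4 (series): 2/(s + 2)
Step 2: reduce the parallel group M1, (M2*M3*M4), giving the overall T(s)

Final answer: 1/(2*s + 4)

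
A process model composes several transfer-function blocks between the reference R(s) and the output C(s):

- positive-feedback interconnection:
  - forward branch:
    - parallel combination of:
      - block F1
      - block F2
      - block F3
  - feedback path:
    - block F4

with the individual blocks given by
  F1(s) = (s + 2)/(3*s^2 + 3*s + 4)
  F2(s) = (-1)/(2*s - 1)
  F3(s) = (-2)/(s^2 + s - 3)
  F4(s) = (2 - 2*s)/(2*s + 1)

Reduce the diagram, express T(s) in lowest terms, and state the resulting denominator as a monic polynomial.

The answer is s^6 + 11*s^5/6 - 35*s^4/12 - 3*s^3/2 - 5*s^2 + 89*s/12 - 10/3.

Reasoning:
1. parallel reduction of F1, F2, F3 = (-s^4 - 13*s^3 - 9*s^2 - 16*s + 26)/(6*s^5 + 9*s^4 - 10*s^3 - 8*s^2 - 19*s + 12)
2. reduce the feedback loop with forward (F1+F2+F3) and return F4 = (-2*s^5 - 27*s^4 - 31*s^3 - 41*s^2 + 36*s + 26)/(12*s^6 + 22*s^5 - 35*s^4 - 18*s^3 - 60*s^2 + 89*s - 40)
T(s) is the step-2 result (common factors already cancelled). Leading coefficient of the denominator: 12. Divide through by 12 for the monic polynomial.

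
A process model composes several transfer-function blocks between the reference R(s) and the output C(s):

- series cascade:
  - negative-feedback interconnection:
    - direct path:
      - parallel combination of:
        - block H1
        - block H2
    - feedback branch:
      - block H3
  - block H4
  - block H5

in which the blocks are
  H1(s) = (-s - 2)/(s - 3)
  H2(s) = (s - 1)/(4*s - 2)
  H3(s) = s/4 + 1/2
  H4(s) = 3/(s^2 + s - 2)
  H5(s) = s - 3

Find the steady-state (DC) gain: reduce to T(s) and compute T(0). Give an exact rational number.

Step 1. reduce the parallel group H1, H2 -> (-3*s^2 - 10*s + 7)/(4*s^2 - 14*s + 6)
Step 2. apply the feedback formula to (H1+H2), H3 -> (12*s^2 + 40*s - 28)/(3*s^3 + 69*s - 38)
Step 3. cascade [(H1+H2)/(1+(H1+H2)*H3)], H4, H5 -> (36*s^3 + 12*s^2 - 444*s + 252)/(3*s^5 + 3*s^4 + 63*s^3 + 31*s^2 - 176*s + 76)
DC gain: substitute s = 0 into T(s) from step 3: T(0) = 252/76 = 63/19.

Answer: 63/19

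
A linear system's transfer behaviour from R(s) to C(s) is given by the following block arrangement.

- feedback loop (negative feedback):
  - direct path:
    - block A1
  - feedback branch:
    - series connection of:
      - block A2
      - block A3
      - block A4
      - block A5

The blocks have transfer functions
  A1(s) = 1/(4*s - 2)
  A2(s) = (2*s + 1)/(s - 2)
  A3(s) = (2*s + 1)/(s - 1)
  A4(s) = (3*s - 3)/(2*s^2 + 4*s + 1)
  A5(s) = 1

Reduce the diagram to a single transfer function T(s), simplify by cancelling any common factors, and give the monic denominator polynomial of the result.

Reducing step by step:

Step 1 - combine A2, A3, A4, A5 in series = (12*s^2 + 12*s + 3)/(2*s^3 - 7*s - 2)
Step 2 - apply the feedback formula to A1, (A2*A3*A4*A5) = (2*s^3 - 7*s - 2)/(8*s^4 - 4*s^3 - 16*s^2 + 18*s + 7)
T(s) is the step-2 result (common factors already cancelled). Leading coefficient of the denominator: 8. Divide through by 8 for the monic polynomial.

Answer: s^4 - s^3/2 - 2*s^2 + 9*s/4 + 7/8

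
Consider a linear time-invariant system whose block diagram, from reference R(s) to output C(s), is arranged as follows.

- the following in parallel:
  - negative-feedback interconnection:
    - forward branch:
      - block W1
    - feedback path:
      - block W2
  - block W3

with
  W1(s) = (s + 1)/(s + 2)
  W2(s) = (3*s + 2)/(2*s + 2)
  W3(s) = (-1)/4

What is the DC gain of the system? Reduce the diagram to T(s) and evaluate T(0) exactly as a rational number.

First reduce the diagram to T(s).

Step 1 - apply the feedback formula to W1, W2: (2*s + 2)/(5*s + 6)
Step 2 - combine [W1/(1+W1*W2)], W3 in parallel: (3*s + 2)/(20*s + 24)
Step 2 gives the overall T(s). Then T(0) = 2/24 = 1/12.

Answer: 1/12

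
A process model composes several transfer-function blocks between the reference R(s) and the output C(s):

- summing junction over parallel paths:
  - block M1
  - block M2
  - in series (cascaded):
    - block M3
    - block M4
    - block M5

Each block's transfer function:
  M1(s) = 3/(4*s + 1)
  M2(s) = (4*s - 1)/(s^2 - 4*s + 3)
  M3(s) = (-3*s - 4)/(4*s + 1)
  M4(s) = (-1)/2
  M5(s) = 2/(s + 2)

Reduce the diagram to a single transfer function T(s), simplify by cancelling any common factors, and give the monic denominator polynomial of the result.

Answer: s^4 - 7*s^3/4 - 11*s^2/2 + 19*s/4 + 3/2

Working:
Step 1: series reduction of M3, M4, M5; result (3*s + 4)/(4*s^2 + 9*s + 2)
Step 2: sum the parallel branches M1, M2, (M3*M4*M5); result (22*s^3 + 18*s^2 - 23*s + 28)/(4*s^4 - 7*s^3 - 22*s^2 + 19*s + 6)
The result of step 2 is T(s) in lowest terms. Its denominator has leading coefficient 4; dividing the denominator through by 4 makes it monic.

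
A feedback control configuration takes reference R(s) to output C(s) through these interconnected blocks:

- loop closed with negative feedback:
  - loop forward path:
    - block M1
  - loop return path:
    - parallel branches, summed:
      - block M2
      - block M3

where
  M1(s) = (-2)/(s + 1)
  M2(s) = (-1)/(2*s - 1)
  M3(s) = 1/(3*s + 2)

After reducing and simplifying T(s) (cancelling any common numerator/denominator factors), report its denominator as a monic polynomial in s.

First reduce the diagram to T(s).

(1) parallel reduction of M2, M3; result (-s - 3)/(6*s^2 + s - 2)
(2) reduce the feedback loop with forward M1 and return (M2+M3); result (-12*s^2 - 2*s + 4)/(6*s^3 + 7*s^2 + s + 4)
That last expression is T(s), already simplified. Scaling its denominator by 1/6 (the reciprocal of the leading coefficient) yields the monic denominator.

Answer: s^3 + 7*s^2/6 + s/6 + 2/3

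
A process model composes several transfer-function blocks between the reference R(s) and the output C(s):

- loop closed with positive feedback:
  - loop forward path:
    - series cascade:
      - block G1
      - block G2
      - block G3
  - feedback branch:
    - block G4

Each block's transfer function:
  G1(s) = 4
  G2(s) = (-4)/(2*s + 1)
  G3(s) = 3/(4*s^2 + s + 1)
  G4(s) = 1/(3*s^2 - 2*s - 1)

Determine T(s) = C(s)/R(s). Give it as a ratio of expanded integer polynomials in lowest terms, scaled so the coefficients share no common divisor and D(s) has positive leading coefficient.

1. reduce the series chain G1, G2, G3: (-48)/(8*s^3 + 6*s^2 + 3*s + 1)
2. close the feedback loop around (G1*G2*G3), G4, giving the overall T(s)

Hence the answer: (-144*s^2 + 96*s + 48)/(24*s^5 + 2*s^4 - 11*s^3 - 9*s^2 - 5*s + 47)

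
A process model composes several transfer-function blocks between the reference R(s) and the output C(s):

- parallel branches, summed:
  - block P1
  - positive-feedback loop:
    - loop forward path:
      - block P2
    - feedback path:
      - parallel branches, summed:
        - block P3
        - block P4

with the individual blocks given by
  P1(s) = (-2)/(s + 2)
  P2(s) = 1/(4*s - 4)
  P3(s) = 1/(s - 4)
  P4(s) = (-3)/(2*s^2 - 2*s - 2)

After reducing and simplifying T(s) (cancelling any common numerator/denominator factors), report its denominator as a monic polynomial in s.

Answer: s^5 - 4*s^4 - 17*s^3/4 + 137*s^2/8 - 2*s - 21/2

Working:
[1] reduce the parallel group P3, P4; result (2*s^2 - 5*s + 10)/(2*s^3 - 10*s^2 + 6*s + 8)
[2] close the feedback loop around P2, (P3+P4); result (2*s^3 - 10*s^2 + 6*s + 8)/(8*s^4 - 48*s^3 + 62*s^2 + 13*s - 42)
[3] add P1, [P2/(1-P2*(P3+P4))] (parallel); result (-14*s^4 + 90*s^3 - 138*s^2 - 6*s + 100)/(8*s^5 - 32*s^4 - 34*s^3 + 137*s^2 - 16*s - 84)
Step 3 gives the fully reduced T(s), with no common factor left to cancel. The denominator's leading coefficient is 8, so divide each of its coefficients by 8 to get the monic form.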